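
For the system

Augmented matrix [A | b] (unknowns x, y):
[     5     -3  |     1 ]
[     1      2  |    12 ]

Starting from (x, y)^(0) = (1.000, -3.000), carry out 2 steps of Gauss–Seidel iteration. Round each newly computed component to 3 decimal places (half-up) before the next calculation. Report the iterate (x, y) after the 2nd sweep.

Iteration 1:
  x = (1 - (-3)·-3.000) / (5) = -1.600
  y = (12 - (1)·-1.600) / (2) = 6.800
Iteration 2:
  x = (1 - (-3)·6.800) / (5) = 4.280
  y = (12 - (1)·4.280) / (2) = 3.860

(4.280, 3.860)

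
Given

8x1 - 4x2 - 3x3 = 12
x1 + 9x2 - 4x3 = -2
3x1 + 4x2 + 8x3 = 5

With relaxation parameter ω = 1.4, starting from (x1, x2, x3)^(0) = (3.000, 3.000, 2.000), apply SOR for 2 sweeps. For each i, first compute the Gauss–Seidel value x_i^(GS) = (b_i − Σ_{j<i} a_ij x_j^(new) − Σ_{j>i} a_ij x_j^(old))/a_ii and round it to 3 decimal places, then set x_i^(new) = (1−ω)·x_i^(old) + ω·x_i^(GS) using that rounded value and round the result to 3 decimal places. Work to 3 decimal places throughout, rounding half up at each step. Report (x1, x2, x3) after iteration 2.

(-0.895, -0.700, 2.405)

Iteration 1:
  x1: GS value = (12 - (-4)·3.000 - (-3)·2.000) / (8) = 3.750;  x1 ← (1−ω)·3.000 + ω·3.750 = 4.050
  x2: GS value = (-2 - (1)·4.050 - (-4)·2.000) / (9) = 0.217;  x2 ← (1−ω)·3.000 + ω·0.217 = -0.896
  x3: GS value = (5 - (3)·4.050 - (4)·-0.896) / (8) = -0.446;  x3 ← (1−ω)·2.000 + ω·-0.446 = -1.424
Iteration 2:
  x1: GS value = (12 - (-4)·-0.896 - (-3)·-1.424) / (8) = 0.518;  x1 ← (1−ω)·4.050 + ω·0.518 = -0.895
  x2: GS value = (-2 - (1)·-0.895 - (-4)·-1.424) / (9) = -0.756;  x2 ← (1−ω)·-0.896 + ω·-0.756 = -0.700
  x3: GS value = (5 - (3)·-0.895 - (4)·-0.700) / (8) = 1.311;  x3 ← (1−ω)·-1.424 + ω·1.311 = 2.405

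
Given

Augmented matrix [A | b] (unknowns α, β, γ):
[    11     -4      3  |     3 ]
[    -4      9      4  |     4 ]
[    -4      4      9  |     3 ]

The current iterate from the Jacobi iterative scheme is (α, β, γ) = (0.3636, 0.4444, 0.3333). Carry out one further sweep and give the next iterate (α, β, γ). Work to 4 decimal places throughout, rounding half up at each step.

(0.3434, 0.4579, 0.2974)

One sweep:
  α = (3 - (-4)·0.4444 - (3)·0.3333) / (11) = 0.3434
  β = (4 - (-4)·0.3636 - (4)·0.3333) / (9) = 0.4579
  γ = (3 - (-4)·0.3636 - (4)·0.4444) / (9) = 0.2974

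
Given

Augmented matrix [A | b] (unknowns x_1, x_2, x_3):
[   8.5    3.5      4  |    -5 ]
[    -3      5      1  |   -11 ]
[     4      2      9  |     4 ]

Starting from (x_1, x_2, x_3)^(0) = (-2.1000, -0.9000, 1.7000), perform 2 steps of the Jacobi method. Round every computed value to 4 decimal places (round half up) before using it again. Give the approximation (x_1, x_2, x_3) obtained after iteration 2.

Iteration 1:
  x_1 = (-5 - (3.5)·-0.9000 - (4)·1.7000) / (8.5) = -1.0176
  x_2 = (-11 - (-3)·-2.1000 - (1)·1.7000) / (5) = -3.8000
  x_3 = (4 - (4)·-2.1000 - (2)·-0.9000) / (9) = 1.5778
Iteration 2:
  x_1 = (-5 - (3.5)·-3.8000 - (4)·1.5778) / (8.5) = 0.2340
  x_2 = (-11 - (-3)·-1.0176 - (1)·1.5778) / (5) = -3.1261
  x_3 = (4 - (4)·-1.0176 - (2)·-3.8000) / (9) = 1.7412

(0.2340, -3.1261, 1.7412)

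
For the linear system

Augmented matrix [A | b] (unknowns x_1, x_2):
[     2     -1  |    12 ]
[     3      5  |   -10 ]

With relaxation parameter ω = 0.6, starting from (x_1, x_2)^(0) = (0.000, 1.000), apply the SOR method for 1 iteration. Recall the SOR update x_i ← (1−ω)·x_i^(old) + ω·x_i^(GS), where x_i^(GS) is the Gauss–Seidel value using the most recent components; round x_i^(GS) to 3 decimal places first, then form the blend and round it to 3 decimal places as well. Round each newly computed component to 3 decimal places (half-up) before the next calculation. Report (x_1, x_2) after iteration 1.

Iteration 1:
  x_1: GS value = (12 - (-1)·1.000) / (2) = 6.500;  x_1 ← (1−ω)·0.000 + ω·6.500 = 3.900
  x_2: GS value = (-10 - (3)·3.900) / (5) = -4.340;  x_2 ← (1−ω)·1.000 + ω·-4.340 = -2.204

(3.900, -2.204)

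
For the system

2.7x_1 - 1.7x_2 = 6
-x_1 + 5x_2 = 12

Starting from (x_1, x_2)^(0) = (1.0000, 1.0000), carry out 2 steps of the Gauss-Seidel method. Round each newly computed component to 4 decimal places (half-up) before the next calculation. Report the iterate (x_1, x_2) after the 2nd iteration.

(4.0925, 3.2185)

Iteration 1:
  x_1 = (6 - (-1.7)·1.0000) / (2.7) = 2.8519
  x_2 = (12 - (-1)·2.8519) / (5) = 2.9704
Iteration 2:
  x_1 = (6 - (-1.7)·2.9704) / (2.7) = 4.0925
  x_2 = (12 - (-1)·4.0925) / (5) = 3.2185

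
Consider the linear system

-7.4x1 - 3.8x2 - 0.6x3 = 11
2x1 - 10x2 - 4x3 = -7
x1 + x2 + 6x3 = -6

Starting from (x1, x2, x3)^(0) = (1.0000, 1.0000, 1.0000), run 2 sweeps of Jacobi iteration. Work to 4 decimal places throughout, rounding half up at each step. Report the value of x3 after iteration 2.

Iteration 1:
  x1 = (11 - (-3.8)·1.0000 - (-0.6)·1.0000) / (-7.4) = -2.0811
  x2 = (-7 - (2)·1.0000 - (-4)·1.0000) / (-10) = 0.5000
  x3 = (-6 - (1)·1.0000 - (1)·1.0000) / (6) = -1.3333
Iteration 2:
  x1 = (11 - (-3.8)·0.5000 - (-0.6)·-1.3333) / (-7.4) = -1.6351
  x2 = (-7 - (2)·-2.0811 - (-4)·-1.3333) / (-10) = 0.8171
  x3 = (-6 - (1)·-2.0811 - (1)·0.5000) / (6) = -0.7365

-0.7365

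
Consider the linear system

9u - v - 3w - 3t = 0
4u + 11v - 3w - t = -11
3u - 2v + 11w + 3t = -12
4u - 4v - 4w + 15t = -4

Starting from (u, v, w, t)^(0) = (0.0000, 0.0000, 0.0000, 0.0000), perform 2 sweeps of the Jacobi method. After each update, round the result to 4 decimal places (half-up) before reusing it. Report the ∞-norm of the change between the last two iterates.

Iteration 1:
  u = (0 - (-1)·0.0000 - (-3)·0.0000 - (-3)·0.0000) / (9) = 0.0000
  v = (-11 - (4)·0.0000 - (-3)·0.0000 - (-1)·0.0000) / (11) = -1.0000
  w = (-12 - (3)·0.0000 - (-2)·0.0000 - (3)·0.0000) / (11) = -1.0909
  t = (-4 - (4)·0.0000 - (-4)·0.0000 - (-4)·0.0000) / (15) = -0.2667
Iteration 2:
  u = (0 - (-1)·-1.0000 - (-3)·-1.0909 - (-3)·-0.2667) / (9) = -0.5636
  v = (-11 - (4)·0.0000 - (-3)·-1.0909 - (-1)·-0.2667) / (11) = -1.3218
  w = (-12 - (3)·0.0000 - (-2)·-1.0000 - (3)·-0.2667) / (11) = -1.2000
  t = (-4 - (4)·0.0000 - (-4)·-1.0000 - (-4)·-1.0909) / (15) = -0.8242
Change: (-0.5636, -0.3218, -0.1091, -0.5575) → max |·| = 0.5636

0.5636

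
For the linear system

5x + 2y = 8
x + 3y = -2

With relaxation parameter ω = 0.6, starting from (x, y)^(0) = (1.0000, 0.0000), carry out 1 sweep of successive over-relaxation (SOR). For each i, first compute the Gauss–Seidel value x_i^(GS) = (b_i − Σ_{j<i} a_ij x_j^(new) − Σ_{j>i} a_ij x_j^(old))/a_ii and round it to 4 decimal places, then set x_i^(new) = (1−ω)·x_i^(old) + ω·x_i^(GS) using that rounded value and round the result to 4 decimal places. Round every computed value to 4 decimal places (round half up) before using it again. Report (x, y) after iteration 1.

Iteration 1:
  x: GS value = (8 - (2)·0.0000) / (5) = 1.6000;  x ← (1−ω)·1.0000 + ω·1.6000 = 1.3600
  y: GS value = (-2 - (1)·1.3600) / (3) = -1.1200;  y ← (1−ω)·0.0000 + ω·-1.1200 = -0.6720

(1.3600, -0.6720)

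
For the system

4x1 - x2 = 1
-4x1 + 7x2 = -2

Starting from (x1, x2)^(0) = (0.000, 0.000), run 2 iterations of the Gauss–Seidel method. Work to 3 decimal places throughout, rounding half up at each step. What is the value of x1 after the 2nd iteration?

Iteration 1:
  x1 = (1 - (-1)·0.000) / (4) = 0.250
  x2 = (-2 - (-4)·0.250) / (7) = -0.143
Iteration 2:
  x1 = (1 - (-1)·-0.143) / (4) = 0.214
  x2 = (-2 - (-4)·0.214) / (7) = -0.163

0.214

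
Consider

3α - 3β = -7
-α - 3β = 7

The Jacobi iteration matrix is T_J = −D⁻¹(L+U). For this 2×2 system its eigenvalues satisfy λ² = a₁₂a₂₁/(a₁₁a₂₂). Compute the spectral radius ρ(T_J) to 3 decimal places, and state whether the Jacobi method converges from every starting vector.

0.577

a₁₂a₂₁/(a₁₁a₂₂) = (-3)·(-1) / ((3)·(-3)) = -0.333333
ρ = √|-0.333333| = √0.333333 = 0.577
ρ < 1, so Jacobi converges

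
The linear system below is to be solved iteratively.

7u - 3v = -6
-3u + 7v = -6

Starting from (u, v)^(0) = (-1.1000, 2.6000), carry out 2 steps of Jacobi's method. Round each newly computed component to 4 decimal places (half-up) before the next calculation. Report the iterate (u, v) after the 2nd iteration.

Iteration 1:
  u = (-6 - (-3)·2.6000) / (7) = 0.2571
  v = (-6 - (-3)·-1.1000) / (7) = -1.3286
Iteration 2:
  u = (-6 - (-3)·-1.3286) / (7) = -1.4265
  v = (-6 - (-3)·0.2571) / (7) = -0.7470

(-1.4265, -0.7470)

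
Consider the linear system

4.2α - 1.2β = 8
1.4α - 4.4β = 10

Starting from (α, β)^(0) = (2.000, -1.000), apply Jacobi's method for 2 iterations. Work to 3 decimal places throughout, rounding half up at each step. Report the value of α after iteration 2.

Iteration 1:
  α = (8 - (-1.2)·-1.000) / (4.2) = 1.619
  β = (10 - (1.4)·2.000) / (-4.4) = -1.636
Iteration 2:
  α = (8 - (-1.2)·-1.636) / (4.2) = 1.437
  β = (10 - (1.4)·1.619) / (-4.4) = -1.758

1.437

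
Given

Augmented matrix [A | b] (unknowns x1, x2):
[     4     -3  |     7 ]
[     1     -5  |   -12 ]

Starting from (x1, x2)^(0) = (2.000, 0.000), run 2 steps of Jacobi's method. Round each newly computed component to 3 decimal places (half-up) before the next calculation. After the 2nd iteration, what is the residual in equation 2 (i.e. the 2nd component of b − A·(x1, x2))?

Iteration 1:
  x1 = (7 - (-3)·0.000) / (4) = 1.750
  x2 = (-12 - (1)·2.000) / (-5) = 2.800
Iteration 2:
  x1 = (7 - (-3)·2.800) / (4) = 3.850
  x2 = (-12 - (1)·1.750) / (-5) = 2.750
Residual b − A·x = (-0.150, -2.100)

-2.100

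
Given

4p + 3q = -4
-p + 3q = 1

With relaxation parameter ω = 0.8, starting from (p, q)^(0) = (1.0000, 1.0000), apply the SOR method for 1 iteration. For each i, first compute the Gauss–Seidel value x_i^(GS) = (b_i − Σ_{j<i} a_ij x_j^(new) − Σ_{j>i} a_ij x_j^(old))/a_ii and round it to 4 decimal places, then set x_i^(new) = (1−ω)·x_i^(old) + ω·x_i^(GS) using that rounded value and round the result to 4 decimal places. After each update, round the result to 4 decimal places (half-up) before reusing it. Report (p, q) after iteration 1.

(-1.2000, 0.1466)

Iteration 1:
  p: GS value = (-4 - (3)·1.0000) / (4) = -1.7500;  p ← (1−ω)·1.0000 + ω·-1.7500 = -1.2000
  q: GS value = (1 - (-1)·-1.2000) / (3) = -0.0667;  q ← (1−ω)·1.0000 + ω·-0.0667 = 0.1466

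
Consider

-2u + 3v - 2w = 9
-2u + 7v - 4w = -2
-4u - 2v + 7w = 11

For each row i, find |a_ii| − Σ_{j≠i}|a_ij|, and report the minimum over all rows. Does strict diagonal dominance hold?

-3

row 1: |-2| − (3+2) = -3
row 2: |7| − (2+4) = 1
row 3: |7| − (4+2) = 1
minimum over rows = -3 → not strictly diagonally dominant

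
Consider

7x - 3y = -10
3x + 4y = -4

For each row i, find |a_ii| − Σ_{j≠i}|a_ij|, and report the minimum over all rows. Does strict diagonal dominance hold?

row 1: |7| − (3) = 4
row 2: |4| − (3) = 1
minimum over rows = 1 → strictly diagonally dominant (convergence guaranteed)

1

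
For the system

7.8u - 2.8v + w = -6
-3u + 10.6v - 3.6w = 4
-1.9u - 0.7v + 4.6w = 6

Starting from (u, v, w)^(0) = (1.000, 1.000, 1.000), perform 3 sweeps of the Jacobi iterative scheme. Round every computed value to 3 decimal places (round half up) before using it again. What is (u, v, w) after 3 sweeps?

Iteration 1:
  u = (-6 - (-2.8)·1.000 - (1)·1.000) / (7.8) = -0.538
  v = (4 - (-3)·1.000 - (-3.6)·1.000) / (10.6) = 1.000
  w = (6 - (-1.9)·1.000 - (-0.7)·1.000) / (4.6) = 1.870
Iteration 2:
  u = (-6 - (-2.8)·1.000 - (1)·1.870) / (7.8) = -0.650
  v = (4 - (-3)·-0.538 - (-3.6)·1.870) / (10.6) = 0.860
  w = (6 - (-1.9)·-0.538 - (-0.7)·1.000) / (4.6) = 1.234
Iteration 3:
  u = (-6 - (-2.8)·0.860 - (1)·1.234) / (7.8) = -0.619
  v = (4 - (-3)·-0.650 - (-3.6)·1.234) / (10.6) = 0.612
  w = (6 - (-1.9)·-0.650 - (-0.7)·0.860) / (4.6) = 1.167

(-0.619, 0.612, 1.167)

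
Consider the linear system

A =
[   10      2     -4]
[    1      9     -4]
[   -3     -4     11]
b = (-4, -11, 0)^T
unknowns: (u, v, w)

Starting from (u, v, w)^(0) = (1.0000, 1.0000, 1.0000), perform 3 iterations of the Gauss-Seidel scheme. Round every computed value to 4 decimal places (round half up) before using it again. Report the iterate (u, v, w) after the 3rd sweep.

(-0.3692, -1.4417, -0.6249)

Iteration 1:
  u = (-4 - (2)·1.0000 - (-4)·1.0000) / (10) = -0.2000
  v = (-11 - (1)·-0.2000 - (-4)·1.0000) / (9) = -0.7556
  w = (0 - (-3)·-0.2000 - (-4)·-0.7556) / (11) = -0.3293
Iteration 2:
  u = (-4 - (2)·-0.7556 - (-4)·-0.3293) / (10) = -0.3806
  v = (-11 - (1)·-0.3806 - (-4)·-0.3293) / (9) = -1.3263
  w = (0 - (-3)·-0.3806 - (-4)·-1.3263) / (11) = -0.5861
Iteration 3:
  u = (-4 - (2)·-1.3263 - (-4)·-0.5861) / (10) = -0.3692
  v = (-11 - (1)·-0.3692 - (-4)·-0.5861) / (9) = -1.4417
  w = (0 - (-3)·-0.3692 - (-4)·-1.4417) / (11) = -0.6249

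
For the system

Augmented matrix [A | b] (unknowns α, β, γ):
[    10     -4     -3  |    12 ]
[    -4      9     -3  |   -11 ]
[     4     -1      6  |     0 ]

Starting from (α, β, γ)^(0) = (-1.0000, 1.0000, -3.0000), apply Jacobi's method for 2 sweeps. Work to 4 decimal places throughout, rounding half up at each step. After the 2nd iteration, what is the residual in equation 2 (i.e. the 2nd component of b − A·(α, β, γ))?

-6.5004

Iteration 1:
  α = (12 - (-4)·1.0000 - (-3)·-3.0000) / (10) = 0.7000
  β = (-11 - (-4)·-1.0000 - (-3)·-3.0000) / (9) = -2.6667
  γ = (0 - (4)·-1.0000 - (-1)·1.0000) / (6) = 0.8333
Iteration 2:
  α = (12 - (-4)·-2.6667 - (-3)·0.8333) / (10) = 0.3833
  β = (-11 - (-4)·0.7000 - (-3)·0.8333) / (9) = -0.6333
  γ = (0 - (4)·0.7000 - (-1)·-2.6667) / (6) = -0.9111
Residual b − A·x = (2.9005, -6.5004, 3.3001)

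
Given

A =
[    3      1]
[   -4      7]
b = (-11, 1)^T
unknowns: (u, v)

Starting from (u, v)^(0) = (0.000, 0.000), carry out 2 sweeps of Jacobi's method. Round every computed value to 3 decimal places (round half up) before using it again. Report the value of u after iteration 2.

-3.714

Iteration 1:
  u = (-11 - (1)·0.000) / (3) = -3.667
  v = (1 - (-4)·0.000) / (7) = 0.143
Iteration 2:
  u = (-11 - (1)·0.143) / (3) = -3.714
  v = (1 - (-4)·-3.667) / (7) = -1.953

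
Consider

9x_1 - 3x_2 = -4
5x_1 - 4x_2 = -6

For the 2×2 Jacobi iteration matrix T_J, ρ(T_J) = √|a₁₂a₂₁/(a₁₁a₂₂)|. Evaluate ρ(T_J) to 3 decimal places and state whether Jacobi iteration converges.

0.645

a₁₂a₂₁/(a₁₁a₂₂) = (-3)·(5) / ((9)·(-4)) = 0.416667
ρ = √|0.416667| = √0.416667 = 0.645
ρ < 1, so Jacobi converges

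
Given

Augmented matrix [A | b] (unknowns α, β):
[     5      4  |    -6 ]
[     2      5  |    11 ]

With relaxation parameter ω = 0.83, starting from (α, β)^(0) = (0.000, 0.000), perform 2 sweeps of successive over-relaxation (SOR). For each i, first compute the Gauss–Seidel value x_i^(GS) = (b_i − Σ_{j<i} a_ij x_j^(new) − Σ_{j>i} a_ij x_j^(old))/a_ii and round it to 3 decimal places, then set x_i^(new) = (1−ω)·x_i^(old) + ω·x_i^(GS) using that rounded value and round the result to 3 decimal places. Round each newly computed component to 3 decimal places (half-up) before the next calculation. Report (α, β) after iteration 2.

Iteration 1:
  α: GS value = (-6 - (4)·0.000) / (5) = -1.200;  α ← (1−ω)·0.000 + ω·-1.200 = -0.996
  β: GS value = (11 - (2)·-0.996) / (5) = 2.598;  β ← (1−ω)·0.000 + ω·2.598 = 2.156
Iteration 2:
  α: GS value = (-6 - (4)·2.156) / (5) = -2.925;  α ← (1−ω)·-0.996 + ω·-2.925 = -2.597
  β: GS value = (11 - (2)·-2.597) / (5) = 3.239;  β ← (1−ω)·2.156 + ω·3.239 = 3.055

(-2.597, 3.055)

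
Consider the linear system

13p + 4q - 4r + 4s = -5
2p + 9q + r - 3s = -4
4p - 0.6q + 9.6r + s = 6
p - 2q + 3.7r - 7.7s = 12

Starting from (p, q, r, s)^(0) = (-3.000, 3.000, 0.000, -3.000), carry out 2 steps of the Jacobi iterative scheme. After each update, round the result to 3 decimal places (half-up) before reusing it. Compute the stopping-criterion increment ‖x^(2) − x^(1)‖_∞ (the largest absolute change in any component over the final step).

2.462

Iteration 1:
  p = (-5 - (4)·3.000 - (-4)·0.000 - (4)·-3.000) / (13) = -0.385
  q = (-4 - (2)·-3.000 - (1)·0.000 - (-3)·-3.000) / (9) = -0.778
  r = (6 - (4)·-3.000 - (-0.6)·3.000 - (1)·-3.000) / (9.6) = 2.375
  s = (12 - (1)·-3.000 - (-2)·3.000 - (3.7)·0.000) / (-7.7) = -2.727
Iteration 2:
  p = (-5 - (4)·-0.778 - (-4)·2.375 - (4)·-2.727) / (13) = 1.425
  q = (-4 - (2)·-0.385 - (1)·2.375 - (-3)·-2.727) / (9) = -1.532
  r = (6 - (4)·-0.385 - (-0.6)·-0.778 - (1)·-2.727) / (9.6) = 1.021
  s = (12 - (1)·-0.385 - (-2)·-0.778 - (3.7)·2.375) / (-7.7) = -0.265
Change: (1.810, -0.754, -1.354, 2.462) → max |·| = 2.462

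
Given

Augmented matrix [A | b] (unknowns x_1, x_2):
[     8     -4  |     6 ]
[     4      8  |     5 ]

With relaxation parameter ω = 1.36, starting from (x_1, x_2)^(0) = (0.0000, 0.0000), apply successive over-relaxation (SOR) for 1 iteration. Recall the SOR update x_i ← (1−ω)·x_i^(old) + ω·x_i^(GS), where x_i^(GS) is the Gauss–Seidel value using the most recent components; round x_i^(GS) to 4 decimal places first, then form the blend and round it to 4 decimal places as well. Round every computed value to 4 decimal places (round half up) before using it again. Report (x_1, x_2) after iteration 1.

Iteration 1:
  x_1: GS value = (6 - (-4)·0.0000) / (8) = 0.7500;  x_1 ← (1−ω)·0.0000 + ω·0.7500 = 1.0200
  x_2: GS value = (5 - (4)·1.0200) / (8) = 0.1150;  x_2 ← (1−ω)·0.0000 + ω·0.1150 = 0.1564

(1.0200, 0.1564)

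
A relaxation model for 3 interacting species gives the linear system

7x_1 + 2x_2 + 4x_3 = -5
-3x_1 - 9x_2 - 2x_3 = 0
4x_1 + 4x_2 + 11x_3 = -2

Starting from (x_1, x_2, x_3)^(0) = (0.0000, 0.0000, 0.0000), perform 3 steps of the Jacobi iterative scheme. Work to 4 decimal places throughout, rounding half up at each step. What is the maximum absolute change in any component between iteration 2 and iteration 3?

Iteration 1:
  x_1 = (-5 - (2)·0.0000 - (4)·0.0000) / (7) = -0.7143
  x_2 = (0 - (-3)·0.0000 - (-2)·0.0000) / (-9) = 0.0000
  x_3 = (-2 - (4)·0.0000 - (4)·0.0000) / (11) = -0.1818
Iteration 2:
  x_1 = (-5 - (2)·0.0000 - (4)·-0.1818) / (7) = -0.6104
  x_2 = (0 - (-3)·-0.7143 - (-2)·-0.1818) / (-9) = 0.2785
  x_3 = (-2 - (4)·-0.7143 - (4)·0.0000) / (11) = 0.0779
Iteration 3:
  x_1 = (-5 - (2)·0.2785 - (4)·0.0779) / (7) = -0.8384
  x_2 = (0 - (-3)·-0.6104 - (-2)·0.0779) / (-9) = 0.1862
  x_3 = (-2 - (4)·-0.6104 - (4)·0.2785) / (11) = -0.0611
Change: (-0.2280, -0.0923, -0.1390) → max |·| = 0.2280

0.2280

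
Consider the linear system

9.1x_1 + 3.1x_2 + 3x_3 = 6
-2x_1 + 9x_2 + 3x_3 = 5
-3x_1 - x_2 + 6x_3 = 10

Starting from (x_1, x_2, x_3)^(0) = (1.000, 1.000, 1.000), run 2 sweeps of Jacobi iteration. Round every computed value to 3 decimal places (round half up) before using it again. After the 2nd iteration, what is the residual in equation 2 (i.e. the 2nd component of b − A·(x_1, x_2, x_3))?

Iteration 1:
  x_1 = (6 - (3.1)·1.000 - (3)·1.000) / (9.1) = -0.011
  x_2 = (5 - (-2)·1.000 - (3)·1.000) / (9) = 0.444
  x_3 = (10 - (-3)·1.000 - (-1)·1.000) / (6) = 2.333
Iteration 2:
  x_1 = (6 - (3.1)·0.444 - (3)·2.333) / (9.1) = -0.261
  x_2 = (5 - (-2)·-0.011 - (3)·2.333) / (9) = -0.225
  x_3 = (10 - (-3)·-0.011 - (-1)·0.444) / (6) = 1.735
Residual b − A·x = (3.868, 1.298, -1.418)

1.298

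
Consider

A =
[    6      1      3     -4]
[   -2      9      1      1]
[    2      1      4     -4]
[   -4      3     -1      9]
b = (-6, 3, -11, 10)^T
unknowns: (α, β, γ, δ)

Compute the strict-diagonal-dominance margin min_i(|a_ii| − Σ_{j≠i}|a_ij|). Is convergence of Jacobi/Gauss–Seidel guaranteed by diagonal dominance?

-3

row 1: |6| − (1+3+4) = -2
row 2: |9| − (2+1+1) = 5
row 3: |4| − (2+1+4) = -3
row 4: |9| − (4+3+1) = 1
minimum over rows = -3 → not strictly diagonally dominant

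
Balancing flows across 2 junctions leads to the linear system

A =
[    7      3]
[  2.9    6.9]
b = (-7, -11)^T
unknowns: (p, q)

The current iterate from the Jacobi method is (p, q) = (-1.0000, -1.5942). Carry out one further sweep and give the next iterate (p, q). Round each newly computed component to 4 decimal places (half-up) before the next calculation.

(-0.3168, -1.1739)

One sweep:
  p = (-7 - (3)·-1.5942) / (7) = -0.3168
  q = (-11 - (2.9)·-1.0000) / (6.9) = -1.1739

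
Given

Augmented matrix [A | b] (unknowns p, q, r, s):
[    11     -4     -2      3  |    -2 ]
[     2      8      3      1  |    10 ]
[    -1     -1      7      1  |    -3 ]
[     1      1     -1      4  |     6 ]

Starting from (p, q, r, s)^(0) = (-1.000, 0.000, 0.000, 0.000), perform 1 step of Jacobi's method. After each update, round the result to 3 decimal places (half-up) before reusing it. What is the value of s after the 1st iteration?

Iteration 1:
  p = (-2 - (-4)·0.000 - (-2)·0.000 - (3)·0.000) / (11) = -0.182
  q = (10 - (2)·-1.000 - (3)·0.000 - (1)·0.000) / (8) = 1.500
  r = (-3 - (-1)·-1.000 - (-1)·0.000 - (1)·0.000) / (7) = -0.571
  s = (6 - (1)·-1.000 - (1)·0.000 - (-1)·0.000) / (4) = 1.750

1.750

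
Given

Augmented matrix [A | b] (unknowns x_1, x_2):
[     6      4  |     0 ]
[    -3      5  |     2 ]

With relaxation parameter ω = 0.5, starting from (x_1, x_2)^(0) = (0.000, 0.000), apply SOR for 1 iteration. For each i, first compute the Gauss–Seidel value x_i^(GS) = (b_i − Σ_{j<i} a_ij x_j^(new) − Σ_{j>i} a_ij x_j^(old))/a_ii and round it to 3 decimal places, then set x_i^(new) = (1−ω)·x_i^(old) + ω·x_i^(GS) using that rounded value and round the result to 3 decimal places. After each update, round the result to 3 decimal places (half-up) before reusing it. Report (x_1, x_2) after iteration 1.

Iteration 1:
  x_1: GS value = (0 - (4)·0.000) / (6) = 0.000;  x_1 ← (1−ω)·0.000 + ω·0.000 = 0.000
  x_2: GS value = (2 - (-3)·0.000) / (5) = 0.400;  x_2 ← (1−ω)·0.000 + ω·0.400 = 0.200

(0.000, 0.200)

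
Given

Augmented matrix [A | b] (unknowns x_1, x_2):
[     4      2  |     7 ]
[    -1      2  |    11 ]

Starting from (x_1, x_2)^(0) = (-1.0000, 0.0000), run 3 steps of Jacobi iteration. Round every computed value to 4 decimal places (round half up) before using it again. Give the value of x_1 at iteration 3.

-1.4375

Iteration 1:
  x_1 = (7 - (2)·0.0000) / (4) = 1.7500
  x_2 = (11 - (-1)·-1.0000) / (2) = 5.0000
Iteration 2:
  x_1 = (7 - (2)·5.0000) / (4) = -0.7500
  x_2 = (11 - (-1)·1.7500) / (2) = 6.3750
Iteration 3:
  x_1 = (7 - (2)·6.3750) / (4) = -1.4375
  x_2 = (11 - (-1)·-0.7500) / (2) = 5.1250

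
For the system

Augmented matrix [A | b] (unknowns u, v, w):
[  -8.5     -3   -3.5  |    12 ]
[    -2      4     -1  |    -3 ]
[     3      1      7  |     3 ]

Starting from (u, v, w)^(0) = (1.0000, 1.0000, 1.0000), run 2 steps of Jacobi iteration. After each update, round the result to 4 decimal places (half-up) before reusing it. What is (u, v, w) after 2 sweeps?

Iteration 1:
  u = (12 - (-3)·1.0000 - (-3.5)·1.0000) / (-8.5) = -2.1765
  v = (-3 - (-2)·1.0000 - (-1)·1.0000) / (4) = 0.0000
  w = (3 - (3)·1.0000 - (1)·1.0000) / (7) = -0.1429
Iteration 2:
  u = (12 - (-3)·0.0000 - (-3.5)·-0.1429) / (-8.5) = -1.3529
  v = (-3 - (-2)·-2.1765 - (-1)·-0.1429) / (4) = -1.8740
  w = (3 - (3)·-2.1765 - (1)·0.0000) / (7) = 1.3614

(-1.3529, -1.8740, 1.3614)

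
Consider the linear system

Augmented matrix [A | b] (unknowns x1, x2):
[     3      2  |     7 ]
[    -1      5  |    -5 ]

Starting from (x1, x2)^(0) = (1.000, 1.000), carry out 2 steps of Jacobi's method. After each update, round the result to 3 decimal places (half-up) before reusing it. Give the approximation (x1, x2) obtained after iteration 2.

(2.867, -0.667)

Iteration 1:
  x1 = (7 - (2)·1.000) / (3) = 1.667
  x2 = (-5 - (-1)·1.000) / (5) = -0.800
Iteration 2:
  x1 = (7 - (2)·-0.800) / (3) = 2.867
  x2 = (-5 - (-1)·1.667) / (5) = -0.667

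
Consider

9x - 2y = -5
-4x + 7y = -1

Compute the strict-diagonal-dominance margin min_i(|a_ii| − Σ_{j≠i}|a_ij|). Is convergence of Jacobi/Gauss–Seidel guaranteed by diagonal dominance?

row 1: |9| − (2) = 7
row 2: |7| − (4) = 3
minimum over rows = 3 → strictly diagonally dominant (convergence guaranteed)

3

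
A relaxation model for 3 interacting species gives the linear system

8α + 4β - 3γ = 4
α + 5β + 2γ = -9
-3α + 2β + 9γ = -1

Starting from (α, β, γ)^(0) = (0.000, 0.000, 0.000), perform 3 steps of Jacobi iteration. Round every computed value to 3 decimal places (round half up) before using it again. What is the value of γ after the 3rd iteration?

0.754

Iteration 1:
  α = (4 - (4)·0.000 - (-3)·0.000) / (8) = 0.500
  β = (-9 - (1)·0.000 - (2)·0.000) / (5) = -1.800
  γ = (-1 - (-3)·0.000 - (2)·0.000) / (9) = -0.111
Iteration 2:
  α = (4 - (4)·-1.800 - (-3)·-0.111) / (8) = 1.358
  β = (-9 - (1)·0.500 - (2)·-0.111) / (5) = -1.856
  γ = (-1 - (-3)·0.500 - (2)·-1.800) / (9) = 0.456
Iteration 3:
  α = (4 - (4)·-1.856 - (-3)·0.456) / (8) = 1.599
  β = (-9 - (1)·1.358 - (2)·0.456) / (5) = -2.254
  γ = (-1 - (-3)·1.358 - (2)·-1.856) / (9) = 0.754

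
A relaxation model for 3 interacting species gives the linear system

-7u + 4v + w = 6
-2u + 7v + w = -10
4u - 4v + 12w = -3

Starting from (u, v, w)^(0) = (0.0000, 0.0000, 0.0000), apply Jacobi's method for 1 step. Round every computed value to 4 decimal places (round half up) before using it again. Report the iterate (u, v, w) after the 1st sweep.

Iteration 1:
  u = (6 - (4)·0.0000 - (1)·0.0000) / (-7) = -0.8571
  v = (-10 - (-2)·0.0000 - (1)·0.0000) / (7) = -1.4286
  w = (-3 - (4)·0.0000 - (-4)·0.0000) / (12) = -0.2500

(-0.8571, -1.4286, -0.2500)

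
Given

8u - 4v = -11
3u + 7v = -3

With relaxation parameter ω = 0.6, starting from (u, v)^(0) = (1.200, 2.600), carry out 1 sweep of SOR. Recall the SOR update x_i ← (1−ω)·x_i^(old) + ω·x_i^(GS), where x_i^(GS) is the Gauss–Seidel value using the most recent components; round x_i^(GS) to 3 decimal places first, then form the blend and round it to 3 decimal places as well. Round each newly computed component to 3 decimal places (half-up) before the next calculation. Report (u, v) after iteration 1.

Iteration 1:
  u: GS value = (-11 - (-4)·2.600) / (8) = -0.075;  u ← (1−ω)·1.200 + ω·-0.075 = 0.435
  v: GS value = (-3 - (3)·0.435) / (7) = -0.615;  v ← (1−ω)·2.600 + ω·-0.615 = 0.671

(0.435, 0.671)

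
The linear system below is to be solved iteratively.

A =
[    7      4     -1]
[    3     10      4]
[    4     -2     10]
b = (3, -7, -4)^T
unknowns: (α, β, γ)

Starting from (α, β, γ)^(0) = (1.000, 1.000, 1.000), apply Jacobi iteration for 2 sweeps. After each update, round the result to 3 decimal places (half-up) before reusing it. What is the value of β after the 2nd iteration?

Iteration 1:
  α = (3 - (4)·1.000 - (-1)·1.000) / (7) = 0.000
  β = (-7 - (3)·1.000 - (4)·1.000) / (10) = -1.400
  γ = (-4 - (4)·1.000 - (-2)·1.000) / (10) = -0.600
Iteration 2:
  α = (3 - (4)·-1.400 - (-1)·-0.600) / (7) = 1.143
  β = (-7 - (3)·0.000 - (4)·-0.600) / (10) = -0.460
  γ = (-4 - (4)·0.000 - (-2)·-1.400) / (10) = -0.680

-0.460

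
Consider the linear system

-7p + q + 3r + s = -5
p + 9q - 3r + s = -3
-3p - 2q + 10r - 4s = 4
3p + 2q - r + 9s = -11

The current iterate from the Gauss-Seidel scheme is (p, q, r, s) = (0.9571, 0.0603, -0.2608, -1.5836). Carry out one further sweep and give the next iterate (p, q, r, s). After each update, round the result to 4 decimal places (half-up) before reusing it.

One sweep:
  p = (-5 - (1)·0.0603 - (3)·-0.2608 - (1)·-1.5836) / (-7) = 0.3849
  q = (-3 - (1)·0.3849 - (-3)·-0.2608 - (1)·-1.5836) / (9) = -0.2871
  r = (4 - (-3)·0.3849 - (-2)·-0.2871 - (-4)·-1.5836) / (10) = -0.1754
  s = (-11 - (3)·0.3849 - (2)·-0.2871 - (-1)·-0.1754) / (9) = -1.3062

(0.3849, -0.2871, -0.1754, -1.3062)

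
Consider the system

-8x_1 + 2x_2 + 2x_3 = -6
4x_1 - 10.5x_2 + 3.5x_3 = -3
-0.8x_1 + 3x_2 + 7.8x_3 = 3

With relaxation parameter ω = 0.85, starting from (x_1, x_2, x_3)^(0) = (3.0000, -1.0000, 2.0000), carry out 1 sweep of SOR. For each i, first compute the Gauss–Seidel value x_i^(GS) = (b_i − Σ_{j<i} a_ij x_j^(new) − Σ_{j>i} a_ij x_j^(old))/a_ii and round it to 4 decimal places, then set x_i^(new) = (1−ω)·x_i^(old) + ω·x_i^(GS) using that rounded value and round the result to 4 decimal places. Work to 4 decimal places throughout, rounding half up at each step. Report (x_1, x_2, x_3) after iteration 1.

(1.3000, 1.0805, 0.3870)

Iteration 1:
  x_1: GS value = (-6 - (2)·-1.0000 - (2)·2.0000) / (-8) = 1.0000;  x_1 ← (1−ω)·3.0000 + ω·1.0000 = 1.3000
  x_2: GS value = (-3 - (4)·1.3000 - (3.5)·2.0000) / (-10.5) = 1.4476;  x_2 ← (1−ω)·-1.0000 + ω·1.4476 = 1.0805
  x_3: GS value = (3 - (-0.8)·1.3000 - (3)·1.0805) / (7.8) = 0.1024;  x_3 ← (1−ω)·2.0000 + ω·0.1024 = 0.3870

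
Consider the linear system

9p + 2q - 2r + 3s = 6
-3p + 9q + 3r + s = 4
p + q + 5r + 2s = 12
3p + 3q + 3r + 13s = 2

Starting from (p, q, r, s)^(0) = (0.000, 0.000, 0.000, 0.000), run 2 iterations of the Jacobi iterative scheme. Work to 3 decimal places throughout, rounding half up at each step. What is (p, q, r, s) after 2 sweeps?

Iteration 1:
  p = (6 - (2)·0.000 - (-2)·0.000 - (3)·0.000) / (9) = 0.667
  q = (4 - (-3)·0.000 - (3)·0.000 - (1)·0.000) / (9) = 0.444
  r = (12 - (1)·0.000 - (1)·0.000 - (2)·0.000) / (5) = 2.400
  s = (2 - (3)·0.000 - (3)·0.000 - (3)·0.000) / (13) = 0.154
Iteration 2:
  p = (6 - (2)·0.444 - (-2)·2.400 - (3)·0.154) / (9) = 1.050
  q = (4 - (-3)·0.667 - (3)·2.400 - (1)·0.154) / (9) = -0.150
  r = (12 - (1)·0.667 - (1)·0.444 - (2)·0.154) / (5) = 2.116
  s = (2 - (3)·0.667 - (3)·0.444 - (3)·2.400) / (13) = -0.656

(1.050, -0.150, 2.116, -0.656)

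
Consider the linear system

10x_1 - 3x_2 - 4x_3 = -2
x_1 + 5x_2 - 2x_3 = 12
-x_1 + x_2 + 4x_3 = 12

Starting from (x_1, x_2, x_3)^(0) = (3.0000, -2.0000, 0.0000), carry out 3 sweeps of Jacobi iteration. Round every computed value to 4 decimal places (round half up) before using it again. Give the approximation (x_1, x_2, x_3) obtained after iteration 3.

(2.0180, 2.9320, 2.4450)

Iteration 1:
  x_1 = (-2 - (-3)·-2.0000 - (-4)·0.0000) / (10) = -0.8000
  x_2 = (12 - (1)·3.0000 - (-2)·0.0000) / (5) = 1.8000
  x_3 = (12 - (-1)·3.0000 - (1)·-2.0000) / (4) = 4.2500
Iteration 2:
  x_1 = (-2 - (-3)·1.8000 - (-4)·4.2500) / (10) = 2.0400
  x_2 = (12 - (1)·-0.8000 - (-2)·4.2500) / (5) = 4.2600
  x_3 = (12 - (-1)·-0.8000 - (1)·1.8000) / (4) = 2.3500
Iteration 3:
  x_1 = (-2 - (-3)·4.2600 - (-4)·2.3500) / (10) = 2.0180
  x_2 = (12 - (1)·2.0400 - (-2)·2.3500) / (5) = 2.9320
  x_3 = (12 - (-1)·2.0400 - (1)·4.2600) / (4) = 2.4450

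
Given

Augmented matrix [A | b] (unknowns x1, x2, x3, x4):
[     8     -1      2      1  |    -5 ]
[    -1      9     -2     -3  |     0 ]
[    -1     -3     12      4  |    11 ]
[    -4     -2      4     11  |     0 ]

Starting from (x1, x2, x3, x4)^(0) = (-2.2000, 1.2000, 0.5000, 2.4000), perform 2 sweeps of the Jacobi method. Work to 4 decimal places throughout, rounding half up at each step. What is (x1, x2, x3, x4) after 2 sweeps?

(-0.5045, -0.3027, 1.2629, -0.2909)

Iteration 1:
  x1 = (-5 - (-1)·1.2000 - (2)·0.5000 - (1)·2.4000) / (8) = -0.9000
  x2 = (0 - (-1)·-2.2000 - (-2)·0.5000 - (-3)·2.4000) / (9) = 0.6667
  x3 = (11 - (-1)·-2.2000 - (-3)·1.2000 - (4)·2.4000) / (12) = 0.2333
  x4 = (0 - (-4)·-2.2000 - (-2)·1.2000 - (4)·0.5000) / (11) = -0.7636
Iteration 2:
  x1 = (-5 - (-1)·0.6667 - (2)·0.2333 - (1)·-0.7636) / (8) = -0.5045
  x2 = (0 - (-1)·-0.9000 - (-2)·0.2333 - (-3)·-0.7636) / (9) = -0.3027
  x3 = (11 - (-1)·-0.9000 - (-3)·0.6667 - (4)·-0.7636) / (12) = 1.2629
  x4 = (0 - (-4)·-0.9000 - (-2)·0.6667 - (4)·0.2333) / (11) = -0.2909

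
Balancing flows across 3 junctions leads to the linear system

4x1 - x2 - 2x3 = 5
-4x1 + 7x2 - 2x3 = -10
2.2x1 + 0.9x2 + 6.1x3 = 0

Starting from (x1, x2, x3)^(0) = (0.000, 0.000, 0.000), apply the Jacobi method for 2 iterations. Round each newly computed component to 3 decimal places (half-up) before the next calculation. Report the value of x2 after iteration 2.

-0.714

Iteration 1:
  x1 = (5 - (-1)·0.000 - (-2)·0.000) / (4) = 1.250
  x2 = (-10 - (-4)·0.000 - (-2)·0.000) / (7) = -1.429
  x3 = (0 - (2.2)·0.000 - (0.9)·0.000) / (6.1) = 0.000
Iteration 2:
  x1 = (5 - (-1)·-1.429 - (-2)·0.000) / (4) = 0.893
  x2 = (-10 - (-4)·1.250 - (-2)·0.000) / (7) = -0.714
  x3 = (0 - (2.2)·1.250 - (0.9)·-1.429) / (6.1) = -0.240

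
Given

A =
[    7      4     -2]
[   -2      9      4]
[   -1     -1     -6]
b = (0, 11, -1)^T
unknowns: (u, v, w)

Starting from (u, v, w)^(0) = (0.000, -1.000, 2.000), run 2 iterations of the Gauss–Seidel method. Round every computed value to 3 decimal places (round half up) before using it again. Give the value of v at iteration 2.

1.194

Iteration 1:
  u = (0 - (4)·-1.000 - (-2)·2.000) / (7) = 1.143
  v = (11 - (-2)·1.143 - (4)·2.000) / (9) = 0.587
  w = (-1 - (-1)·1.143 - (-1)·0.587) / (-6) = -0.122
Iteration 2:
  u = (0 - (4)·0.587 - (-2)·-0.122) / (7) = -0.370
  v = (11 - (-2)·-0.370 - (4)·-0.122) / (9) = 1.194
  w = (-1 - (-1)·-0.370 - (-1)·1.194) / (-6) = 0.029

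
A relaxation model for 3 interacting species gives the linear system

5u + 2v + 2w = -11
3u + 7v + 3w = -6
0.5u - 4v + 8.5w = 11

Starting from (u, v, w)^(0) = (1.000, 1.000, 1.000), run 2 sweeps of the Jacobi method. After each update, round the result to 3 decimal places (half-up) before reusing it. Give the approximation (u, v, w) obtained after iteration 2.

(-2.197, -0.303, 0.664)

Iteration 1:
  u = (-11 - (2)·1.000 - (2)·1.000) / (5) = -3.000
  v = (-6 - (3)·1.000 - (3)·1.000) / (7) = -1.714
  w = (11 - (0.5)·1.000 - (-4)·1.000) / (8.5) = 1.706
Iteration 2:
  u = (-11 - (2)·-1.714 - (2)·1.706) / (5) = -2.197
  v = (-6 - (3)·-3.000 - (3)·1.706) / (7) = -0.303
  w = (11 - (0.5)·-3.000 - (-4)·-1.714) / (8.5) = 0.664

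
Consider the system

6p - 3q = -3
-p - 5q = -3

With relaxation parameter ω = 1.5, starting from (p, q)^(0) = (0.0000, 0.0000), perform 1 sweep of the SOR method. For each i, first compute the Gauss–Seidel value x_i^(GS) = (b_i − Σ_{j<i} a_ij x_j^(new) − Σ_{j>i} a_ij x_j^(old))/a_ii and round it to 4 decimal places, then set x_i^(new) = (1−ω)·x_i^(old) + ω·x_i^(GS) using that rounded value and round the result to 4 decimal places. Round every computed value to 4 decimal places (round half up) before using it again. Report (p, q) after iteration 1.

(-0.7500, 1.1250)

Iteration 1:
  p: GS value = (-3 - (-3)·0.0000) / (6) = -0.5000;  p ← (1−ω)·0.0000 + ω·-0.5000 = -0.7500
  q: GS value = (-3 - (-1)·-0.7500) / (-5) = 0.7500;  q ← (1−ω)·0.0000 + ω·0.7500 = 1.1250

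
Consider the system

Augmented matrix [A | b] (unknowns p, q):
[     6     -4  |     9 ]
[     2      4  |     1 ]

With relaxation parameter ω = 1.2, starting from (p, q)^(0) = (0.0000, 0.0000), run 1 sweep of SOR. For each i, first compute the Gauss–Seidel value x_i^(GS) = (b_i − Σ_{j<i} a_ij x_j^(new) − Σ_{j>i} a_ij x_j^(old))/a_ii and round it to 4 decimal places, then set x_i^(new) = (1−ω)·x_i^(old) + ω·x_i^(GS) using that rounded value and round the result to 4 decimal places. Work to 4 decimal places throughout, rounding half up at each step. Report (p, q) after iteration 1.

Iteration 1:
  p: GS value = (9 - (-4)·0.0000) / (6) = 1.5000;  p ← (1−ω)·0.0000 + ω·1.5000 = 1.8000
  q: GS value = (1 - (2)·1.8000) / (4) = -0.6500;  q ← (1−ω)·0.0000 + ω·-0.6500 = -0.7800

(1.8000, -0.7800)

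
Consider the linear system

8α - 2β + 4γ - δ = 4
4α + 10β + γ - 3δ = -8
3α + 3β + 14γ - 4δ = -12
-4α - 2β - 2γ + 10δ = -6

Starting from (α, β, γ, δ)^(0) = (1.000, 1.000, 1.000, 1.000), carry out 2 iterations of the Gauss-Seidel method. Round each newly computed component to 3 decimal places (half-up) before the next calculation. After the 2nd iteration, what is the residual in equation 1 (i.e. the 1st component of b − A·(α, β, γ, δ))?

0.754

Iteration 1:
  α = (4 - (-2)·1.000 - (4)·1.000 - (-1)·1.000) / (8) = 0.375
  β = (-8 - (4)·0.375 - (1)·1.000 - (-3)·1.000) / (10) = -0.750
  γ = (-12 - (3)·0.375 - (3)·-0.750 - (-4)·1.000) / (14) = -0.491
  δ = (-6 - (-4)·0.375 - (-2)·-0.750 - (-2)·-0.491) / (10) = -0.698
Iteration 2:
  α = (4 - (-2)·-0.750 - (4)·-0.491 - (-1)·-0.698) / (8) = 0.471
  β = (-8 - (4)·0.471 - (1)·-0.491 - (-3)·-0.698) / (10) = -1.149
  γ = (-12 - (3)·0.471 - (3)·-1.149 - (-4)·-0.698) / (14) = -0.911
  δ = (-6 - (-4)·0.471 - (-2)·-1.149 - (-2)·-0.911) / (10) = -0.824
Residual b − A·x = (0.754, 0.045, -0.508, 0.004)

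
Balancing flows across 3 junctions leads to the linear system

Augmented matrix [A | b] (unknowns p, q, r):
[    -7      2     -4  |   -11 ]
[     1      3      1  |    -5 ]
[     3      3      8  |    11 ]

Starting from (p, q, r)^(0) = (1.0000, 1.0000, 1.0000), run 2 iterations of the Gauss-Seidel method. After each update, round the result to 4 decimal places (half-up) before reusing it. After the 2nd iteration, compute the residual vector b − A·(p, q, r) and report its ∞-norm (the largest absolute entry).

1.4167

Iteration 1:
  p = (-11 - (2)·1.0000 - (-4)·1.0000) / (-7) = 1.2857
  q = (-5 - (1)·1.2857 - (1)·1.0000) / (3) = -2.4286
  r = (11 - (3)·1.2857 - (3)·-2.4286) / (8) = 1.8036
Iteration 2:
  p = (-11 - (2)·-2.4286 - (-4)·1.8036) / (-7) = -0.1531
  q = (-5 - (1)·-0.1531 - (1)·1.8036) / (3) = -2.2168
  r = (11 - (3)·-0.1531 - (3)·-2.2168) / (8) = 2.2637
Residual b − A·x = (1.4167, -0.4602, 0.0001); ∞-norm = 1.4167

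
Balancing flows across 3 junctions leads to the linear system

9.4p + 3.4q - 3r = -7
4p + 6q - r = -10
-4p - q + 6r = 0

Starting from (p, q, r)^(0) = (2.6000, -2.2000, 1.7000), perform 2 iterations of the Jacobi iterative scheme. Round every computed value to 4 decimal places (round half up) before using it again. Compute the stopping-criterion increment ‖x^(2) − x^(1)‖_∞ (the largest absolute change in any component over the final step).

1.4904

Iteration 1:
  p = (-7 - (3.4)·-2.2000 - (-3)·1.7000) / (9.4) = 0.5936
  q = (-10 - (4)·2.6000 - (-1)·1.7000) / (6) = -3.1167
  r = (0 - (-4)·2.6000 - (-1)·-2.2000) / (6) = 1.3667
Iteration 2:
  p = (-7 - (3.4)·-3.1167 - (-3)·1.3667) / (9.4) = 0.8188
  q = (-10 - (4)·0.5936 - (-1)·1.3667) / (6) = -1.8346
  r = (0 - (-4)·0.5936 - (-1)·-3.1167) / (6) = -0.1237
Change: (0.2252, 1.2821, -1.4904) → max |·| = 1.4904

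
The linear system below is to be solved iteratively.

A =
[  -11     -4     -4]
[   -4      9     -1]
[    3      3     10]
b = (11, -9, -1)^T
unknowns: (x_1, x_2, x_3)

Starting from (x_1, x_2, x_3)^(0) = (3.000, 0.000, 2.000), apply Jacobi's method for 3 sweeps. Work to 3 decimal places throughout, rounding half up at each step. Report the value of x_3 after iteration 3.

0.715

Iteration 1:
  x_1 = (11 - (-4)·0.000 - (-4)·2.000) / (-11) = -1.727
  x_2 = (-9 - (-4)·3.000 - (-1)·2.000) / (9) = 0.556
  x_3 = (-1 - (3)·3.000 - (3)·0.000) / (10) = -1.000
Iteration 2:
  x_1 = (11 - (-4)·0.556 - (-4)·-1.000) / (-11) = -0.839
  x_2 = (-9 - (-4)·-1.727 - (-1)·-1.000) / (9) = -1.879
  x_3 = (-1 - (3)·-1.727 - (3)·0.556) / (10) = 0.251
Iteration 3:
  x_1 = (11 - (-4)·-1.879 - (-4)·0.251) / (-11) = -0.408
  x_2 = (-9 - (-4)·-0.839 - (-1)·0.251) / (9) = -1.345
  x_3 = (-1 - (3)·-0.839 - (3)·-1.879) / (10) = 0.715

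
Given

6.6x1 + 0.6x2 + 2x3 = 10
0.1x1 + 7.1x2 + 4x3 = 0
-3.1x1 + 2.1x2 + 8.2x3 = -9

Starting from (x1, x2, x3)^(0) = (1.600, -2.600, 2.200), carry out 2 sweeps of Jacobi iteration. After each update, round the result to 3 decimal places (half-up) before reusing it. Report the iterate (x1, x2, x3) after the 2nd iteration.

Iteration 1:
  x1 = (10 - (0.6)·-2.600 - (2)·2.200) / (6.6) = 1.085
  x2 = (0 - (0.1)·1.600 - (4)·2.200) / (7.1) = -1.262
  x3 = (-9 - (-3.1)·1.600 - (2.1)·-2.600) / (8.2) = 0.173
Iteration 2:
  x1 = (10 - (0.6)·-1.262 - (2)·0.173) / (6.6) = 1.577
  x2 = (0 - (0.1)·1.085 - (4)·0.173) / (7.1) = -0.113
  x3 = (-9 - (-3.1)·1.085 - (2.1)·-1.262) / (8.2) = -0.364

(1.577, -0.113, -0.364)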